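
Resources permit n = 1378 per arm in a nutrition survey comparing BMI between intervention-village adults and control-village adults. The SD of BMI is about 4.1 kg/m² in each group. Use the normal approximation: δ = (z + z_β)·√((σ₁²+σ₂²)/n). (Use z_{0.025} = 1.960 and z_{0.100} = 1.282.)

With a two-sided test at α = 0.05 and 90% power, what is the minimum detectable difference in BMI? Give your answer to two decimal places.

Minimum detectable difference ≈ 0.51 kg/m²

δ = (z_{α/2} + z_β) · √((σ₁²+σ₂²)/n)
  = (1.960 + 1.282) · √(33.62/1378)
  = 3.242 · √0.0244
  = 3.242 · 0.1562
  = 0.5064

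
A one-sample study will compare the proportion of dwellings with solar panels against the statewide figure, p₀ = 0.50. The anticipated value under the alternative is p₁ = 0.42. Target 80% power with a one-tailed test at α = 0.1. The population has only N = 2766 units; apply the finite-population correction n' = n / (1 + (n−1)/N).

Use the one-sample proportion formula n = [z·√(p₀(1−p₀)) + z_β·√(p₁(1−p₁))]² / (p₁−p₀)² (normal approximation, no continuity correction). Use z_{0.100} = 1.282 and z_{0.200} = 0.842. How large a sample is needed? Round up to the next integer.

n = [z_α·√(p₀q₀) + z_β·√(p₁q₁)]² / (p₁ − p₀)²
  = [1.282·√(0.50·0.50) + 0.842·√(0.42·0.58)]² / (-0.08)²
  = [1.282·0.5000 + 0.842·0.4936]² / 0.0064
  = [1.0566]² / 0.0064
  = 174.43
Finite-population correction (N = 2766): 174.43 / (1 + (174.43 − 1)/2766) = 164.14.
Round up → n = 165.

n = 165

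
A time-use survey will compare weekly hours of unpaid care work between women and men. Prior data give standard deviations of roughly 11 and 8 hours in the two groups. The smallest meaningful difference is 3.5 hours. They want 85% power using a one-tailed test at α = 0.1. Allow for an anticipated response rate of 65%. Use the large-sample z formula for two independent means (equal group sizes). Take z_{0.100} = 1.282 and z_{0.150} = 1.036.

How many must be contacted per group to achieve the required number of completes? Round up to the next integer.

n = 125 per group

n = (z_α + z_β)² · (σ₁² + σ₂²) / δ²
  = (1.282 + 1.036)² · (11² + 8² = 185) / 3.5²
  = 5.3731 · 185 / 12.25
  = 81.15
Adjust for 65% response: 81.15 / 0.65 = 124.84.
Round up → n = 125 per group.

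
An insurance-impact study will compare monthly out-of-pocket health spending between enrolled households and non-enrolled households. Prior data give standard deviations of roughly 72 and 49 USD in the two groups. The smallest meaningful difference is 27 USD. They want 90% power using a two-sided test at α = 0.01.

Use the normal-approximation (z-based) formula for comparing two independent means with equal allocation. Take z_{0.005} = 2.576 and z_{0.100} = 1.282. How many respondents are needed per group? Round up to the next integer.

n = 155 per group

n = (z_{α/2} + z_β)² · (σ₁² + σ₂²) / δ²
  = (2.576 + 1.282)² · (72² + 49² = 7585) / 27²
  = 14.8842 · 7585 / 729
  = 154.86
Round up → n = 155 per group.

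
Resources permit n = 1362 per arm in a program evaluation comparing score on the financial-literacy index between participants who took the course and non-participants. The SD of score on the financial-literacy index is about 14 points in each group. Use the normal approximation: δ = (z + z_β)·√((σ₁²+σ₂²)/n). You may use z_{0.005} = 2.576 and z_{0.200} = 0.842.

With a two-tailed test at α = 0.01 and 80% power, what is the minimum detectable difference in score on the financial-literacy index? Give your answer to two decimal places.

Minimum detectable difference ≈ 1.83 points

δ = (z_{α/2} + z_β) · √((σ₁²+σ₂²)/n)
  = (2.576 + 0.842) · √(392/1362)
  = 3.418 · √0.28781
  = 3.418 · 0.5365
  = 1.8337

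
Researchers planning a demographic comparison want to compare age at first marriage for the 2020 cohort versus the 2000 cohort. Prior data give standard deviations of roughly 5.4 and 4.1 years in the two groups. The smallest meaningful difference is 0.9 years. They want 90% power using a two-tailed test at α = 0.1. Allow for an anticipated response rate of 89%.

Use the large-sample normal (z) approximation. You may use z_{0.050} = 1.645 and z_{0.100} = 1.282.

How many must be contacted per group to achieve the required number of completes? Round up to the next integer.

n = 547 per group

n = (z_{α/2} + z_β)² · (σ₁² + σ₂²) / δ²
  = (1.645 + 1.282)² · (5.4² + 4.1² = 45.97) / 0.9²
  = 8.5673 · 45.97 / 0.81
  = 486.22
Adjust for 89% response: 486.22 / 0.89 = 546.32.
Round up → n = 547 per group.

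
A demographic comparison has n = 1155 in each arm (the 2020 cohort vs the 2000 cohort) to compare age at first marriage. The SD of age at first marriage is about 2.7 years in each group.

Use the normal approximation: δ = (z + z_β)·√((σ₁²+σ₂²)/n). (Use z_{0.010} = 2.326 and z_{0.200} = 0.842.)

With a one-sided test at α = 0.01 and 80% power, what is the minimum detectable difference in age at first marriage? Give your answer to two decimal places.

Minimum detectable difference ≈ 0.36 years

δ = (z_α + z_β) · √((σ₁²+σ₂²)/n)
  = (2.326 + 0.842) · √(14.58/1155)
  = 3.168 · √0.01262
  = 3.168 · 0.1124
  = 0.3559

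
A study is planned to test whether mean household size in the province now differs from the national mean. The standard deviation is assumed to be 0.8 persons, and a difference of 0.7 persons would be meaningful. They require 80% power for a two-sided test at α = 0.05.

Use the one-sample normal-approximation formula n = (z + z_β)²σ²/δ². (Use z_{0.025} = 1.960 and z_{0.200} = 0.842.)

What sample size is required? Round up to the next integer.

n = (z_{α/2} + z_β)² · σ² / δ²
  = (1.960 + 0.842)² · 0.8² / 0.7²
  = 7.8512 · 0.64 / 0.49
  = 10.25
Round up → n = 11.

n = 11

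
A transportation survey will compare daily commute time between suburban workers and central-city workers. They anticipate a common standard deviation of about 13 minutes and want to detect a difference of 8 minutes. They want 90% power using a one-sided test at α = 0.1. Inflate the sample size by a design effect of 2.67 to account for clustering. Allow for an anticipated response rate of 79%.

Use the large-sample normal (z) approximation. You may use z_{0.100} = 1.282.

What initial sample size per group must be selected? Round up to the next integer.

n = 118 per group

n = (z_α + z_β)² · (σ₁² + σ₂²) / δ²
  = (1.282 + 1.282)² · (2·13² = 338) / 8²
  = 6.5741 · 338 / 64
  = 34.72
Design effect: 2.67 × 34.72 = 92.70.
Adjust for 79% response: 92.70 / 0.79 = 117.34.
Round up → n = 118 per group.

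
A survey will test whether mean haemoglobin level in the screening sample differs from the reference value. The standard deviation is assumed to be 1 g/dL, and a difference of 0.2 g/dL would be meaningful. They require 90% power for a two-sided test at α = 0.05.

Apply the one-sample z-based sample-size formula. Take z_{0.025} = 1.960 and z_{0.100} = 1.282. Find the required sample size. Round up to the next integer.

n = (z_{α/2} + z_β)² · σ² / δ²
  = (1.960 + 1.282)² · 1² / 0.2²
  = 10.5106 · 1 / 0.04
  = 262.76
Round up → n = 263.

n = 263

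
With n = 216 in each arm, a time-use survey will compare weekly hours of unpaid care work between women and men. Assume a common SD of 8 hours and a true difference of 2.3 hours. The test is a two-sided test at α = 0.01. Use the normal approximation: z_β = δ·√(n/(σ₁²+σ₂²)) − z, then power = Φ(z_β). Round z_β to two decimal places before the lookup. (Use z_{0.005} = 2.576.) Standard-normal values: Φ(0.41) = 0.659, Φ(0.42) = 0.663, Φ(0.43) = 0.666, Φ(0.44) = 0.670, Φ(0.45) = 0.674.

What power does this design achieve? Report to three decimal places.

Power ≈ 0.659

z_β = δ·√(n/(σ₁²+σ₂²)) − z_{α/2}
    = 2.3 · √(216/128) − 2.576
    = 2.3 · 1.29904 − 2.576
    = 2.9878 − 2.576 = 0.4118 → 0.41
Power = Φ(0.41) = 0.659.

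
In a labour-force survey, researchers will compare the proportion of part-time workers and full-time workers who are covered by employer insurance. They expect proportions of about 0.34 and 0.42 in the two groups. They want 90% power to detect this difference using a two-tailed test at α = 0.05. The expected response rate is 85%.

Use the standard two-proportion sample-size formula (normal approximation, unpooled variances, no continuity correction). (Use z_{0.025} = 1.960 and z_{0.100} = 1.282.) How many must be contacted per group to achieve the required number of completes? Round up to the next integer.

n = (z_{α/2} + z_β)² · [p₁(1−p₁) + p₂(1−p₂)] / (p₁ − p₂)²
  = (1.960 + 1.282)² · (0.34·0.66 + 0.42·0.58) / (-0.08)²
  = (3.242)² · (0.2244 + 0.2436) / 0.0064
  = 10.5106 · 0.4680 / 0.0064
  = 768.58
Adjust for 85% response: 768.58 / 0.85 = 904.22.
Round up → n = 905 per group.

n = 905 per group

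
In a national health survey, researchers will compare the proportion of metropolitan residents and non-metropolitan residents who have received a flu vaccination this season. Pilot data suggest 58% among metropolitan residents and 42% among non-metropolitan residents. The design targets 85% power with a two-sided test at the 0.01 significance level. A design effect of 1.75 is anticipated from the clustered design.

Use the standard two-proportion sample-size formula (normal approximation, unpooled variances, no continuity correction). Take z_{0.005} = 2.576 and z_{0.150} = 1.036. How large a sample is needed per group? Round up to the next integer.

n = 435 per group

n = (z_{α/2} + z_β)² · [p₁(1−p₁) + p₂(1−p₂)] / (p₁ − p₂)²
  = (2.576 + 1.036)² · (0.58·0.42 + 0.42·0.58) / (0.16)²
  = (3.612)² · (0.2436 + 0.2436) / 0.0256
  = 13.0465 · 0.4872 / 0.0256
  = 248.29
Design effect: 1.75 × 248.29 = 434.51.
Round up → n = 435 per group.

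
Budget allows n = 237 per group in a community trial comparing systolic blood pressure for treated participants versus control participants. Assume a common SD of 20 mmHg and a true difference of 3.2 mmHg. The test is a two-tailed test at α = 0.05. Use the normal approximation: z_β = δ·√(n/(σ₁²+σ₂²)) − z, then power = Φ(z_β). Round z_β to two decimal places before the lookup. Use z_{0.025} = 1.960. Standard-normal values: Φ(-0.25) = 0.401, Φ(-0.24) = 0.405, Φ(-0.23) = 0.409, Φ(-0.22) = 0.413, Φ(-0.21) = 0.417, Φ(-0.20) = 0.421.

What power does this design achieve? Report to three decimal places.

z_β = δ·√(n/(σ₁²+σ₂²)) − z_{α/2}
    = 3.2 · √(237/800) − 1.960
    = 3.2 · 0.54429 − 1.960
    = 1.7417 − 1.960 = -0.2183 → -0.22
Power = Φ(-0.22) = 0.413.

Power ≈ 0.413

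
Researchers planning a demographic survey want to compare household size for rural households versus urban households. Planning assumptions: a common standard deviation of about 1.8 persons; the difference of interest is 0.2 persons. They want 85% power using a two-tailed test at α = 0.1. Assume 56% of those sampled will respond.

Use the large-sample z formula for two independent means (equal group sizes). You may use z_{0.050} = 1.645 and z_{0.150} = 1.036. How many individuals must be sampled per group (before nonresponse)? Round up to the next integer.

n = 2080 per group

n = (z_{α/2} + z_β)² · (σ₁² + σ₂²) / δ²
  = (1.645 + 1.036)² · (2·1.8² = 6.48) / 0.2²
  = 7.1878 · 6.48 / 0.04
  = 1164.42
Adjust for 56% response: 1164.42 / 0.56 = 2079.32.
Round up → n = 2080 per group.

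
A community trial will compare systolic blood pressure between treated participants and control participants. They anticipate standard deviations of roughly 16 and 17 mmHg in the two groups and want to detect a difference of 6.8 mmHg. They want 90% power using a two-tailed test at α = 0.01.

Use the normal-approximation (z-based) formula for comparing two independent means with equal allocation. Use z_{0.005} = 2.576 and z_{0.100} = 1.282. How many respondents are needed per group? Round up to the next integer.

n = 176 per group

n = (z_{α/2} + z_β)² · (σ₁² + σ₂²) / δ²
  = (2.576 + 1.282)² · (16² + 17² = 545) / 6.8²
  = 14.8842 · 545 / 46.24
  = 175.43
Round up → n = 176 per group.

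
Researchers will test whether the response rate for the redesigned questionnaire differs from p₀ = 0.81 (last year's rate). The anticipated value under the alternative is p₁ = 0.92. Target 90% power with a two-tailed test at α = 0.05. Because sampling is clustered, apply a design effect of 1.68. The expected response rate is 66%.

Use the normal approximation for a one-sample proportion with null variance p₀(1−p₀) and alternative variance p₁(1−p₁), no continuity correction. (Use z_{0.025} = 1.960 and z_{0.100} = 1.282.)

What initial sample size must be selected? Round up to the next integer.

n = 263

n = [z_{α/2}·√(p₀q₀) + z_β·√(p₁q₁)]² / (p₁ − p₀)²
  = [1.960·√(0.81·0.19) + 1.282·√(0.92·0.08)]² / (0.11)²
  = [1.960·0.3923 + 1.282·0.2713]² / 0.0121
  = [1.1167]² / 0.0121
  = 103.06
Design effect: 1.68 × 103.06 = 173.14.
Adjust for 66% response: 173.14 / 0.66 = 262.34.
Round up → n = 263.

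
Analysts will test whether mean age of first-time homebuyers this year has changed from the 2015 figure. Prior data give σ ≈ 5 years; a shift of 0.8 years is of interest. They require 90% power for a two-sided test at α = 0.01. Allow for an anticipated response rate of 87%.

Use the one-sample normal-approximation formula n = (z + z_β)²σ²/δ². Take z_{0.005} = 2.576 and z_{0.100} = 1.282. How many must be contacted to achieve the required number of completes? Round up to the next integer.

n = 669

n = (z_{α/2} + z_β)² · σ² / δ²
  = (2.576 + 1.282)² · 5² / 0.8²
  = 14.8842 · 25 / 0.64
  = 581.41
Adjust for 87% response: 581.41 / 0.87 = 668.29.
Round up → n = 669.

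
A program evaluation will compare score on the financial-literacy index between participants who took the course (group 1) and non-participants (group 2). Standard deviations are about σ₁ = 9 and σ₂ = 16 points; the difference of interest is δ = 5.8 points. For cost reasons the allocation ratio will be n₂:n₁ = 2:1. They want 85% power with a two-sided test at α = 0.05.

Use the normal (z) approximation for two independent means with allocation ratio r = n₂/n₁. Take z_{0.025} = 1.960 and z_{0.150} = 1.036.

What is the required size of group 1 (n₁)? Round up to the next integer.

n₁ = (z_{α/2} + z_β)² · (σ₁² + σ₂²/r) / δ²
   = (1.960 + 1.036)² · (9² + 16²/2) / 5.8²
   = 8.9760 · (81 + 128) / 33.64
   = 8.9760 · 209 / 33.64
   = 55.77
Round up → n₁ = 56; n₂ = r·n₁ = 2 × 56 = 112.

n₁ = 56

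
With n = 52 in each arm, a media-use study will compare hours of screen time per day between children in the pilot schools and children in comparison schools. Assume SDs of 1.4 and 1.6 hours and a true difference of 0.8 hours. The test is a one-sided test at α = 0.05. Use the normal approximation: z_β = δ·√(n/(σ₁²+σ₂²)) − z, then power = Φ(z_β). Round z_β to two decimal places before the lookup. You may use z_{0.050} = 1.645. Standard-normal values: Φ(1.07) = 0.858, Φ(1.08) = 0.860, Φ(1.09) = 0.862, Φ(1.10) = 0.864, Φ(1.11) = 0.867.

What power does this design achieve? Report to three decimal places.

z_β = δ·√(n/(σ₁²+σ₂²)) − z_α
    = 0.8 · √(52/4.52) − 1.645
    = 0.8 · 3.39182 − 1.645
    = 2.7135 − 1.645 = 1.0685 → 1.07
Power = Φ(1.07) = 0.858.

Power ≈ 0.858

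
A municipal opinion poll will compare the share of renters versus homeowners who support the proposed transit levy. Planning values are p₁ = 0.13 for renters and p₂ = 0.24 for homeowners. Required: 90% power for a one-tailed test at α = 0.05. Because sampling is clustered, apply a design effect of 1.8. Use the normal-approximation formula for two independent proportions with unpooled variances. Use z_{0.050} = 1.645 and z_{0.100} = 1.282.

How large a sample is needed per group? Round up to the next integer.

n = (z_α + z_β)² · [p₁(1−p₁) + p₂(1−p₂)] / (p₁ − p₂)²
  = (1.645 + 1.282)² · (0.13·0.87 + 0.24·0.76) / (-0.11)²
  = (2.927)² · (0.1131 + 0.1824) / 0.0121
  = 8.5673 · 0.2955 / 0.0121
  = 209.23
Design effect: 1.8 × 209.23 = 376.61.
Round up → n = 377 per group.

n = 377 per group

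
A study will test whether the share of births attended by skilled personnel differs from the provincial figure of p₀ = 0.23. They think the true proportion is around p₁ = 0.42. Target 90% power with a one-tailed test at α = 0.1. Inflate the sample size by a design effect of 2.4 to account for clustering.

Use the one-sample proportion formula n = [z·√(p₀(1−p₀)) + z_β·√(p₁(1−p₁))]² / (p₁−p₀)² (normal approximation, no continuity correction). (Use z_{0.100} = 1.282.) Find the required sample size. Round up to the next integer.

n = 92

n = [z_α·√(p₀q₀) + z_β·√(p₁q₁)]² / (p₁ − p₀)²
  = [1.282·√(0.23·0.77) + 1.282·√(0.42·0.58)]² / (0.19)²
  = [1.282·0.4208 + 1.282·0.4936]² / 0.0361
  = [1.1722]² / 0.0361
  = 38.07
Design effect: 2.4 × 38.07 = 91.36.
Round up → n = 92.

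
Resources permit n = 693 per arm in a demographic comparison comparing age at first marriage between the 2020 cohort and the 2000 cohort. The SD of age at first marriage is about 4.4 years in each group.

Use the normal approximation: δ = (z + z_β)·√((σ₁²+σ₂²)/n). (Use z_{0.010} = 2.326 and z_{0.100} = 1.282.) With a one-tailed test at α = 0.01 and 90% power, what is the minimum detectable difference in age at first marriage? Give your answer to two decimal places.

Minimum detectable difference ≈ 0.85 years

δ = (z_α + z_β) · √((σ₁²+σ₂²)/n)
  = (2.326 + 1.282) · √(38.72/693)
  = 3.608 · √0.05587
  = 3.608 · 0.2364
  = 0.8528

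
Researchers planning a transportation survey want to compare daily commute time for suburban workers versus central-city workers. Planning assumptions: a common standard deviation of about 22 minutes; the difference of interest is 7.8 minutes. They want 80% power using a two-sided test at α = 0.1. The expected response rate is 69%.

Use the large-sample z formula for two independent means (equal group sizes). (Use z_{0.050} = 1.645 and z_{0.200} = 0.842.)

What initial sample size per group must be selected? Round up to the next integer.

n = 143 per group

n = (z_{α/2} + z_β)² · (σ₁² + σ₂²) / δ²
  = (1.645 + 0.842)² · (2·22² = 968) / 7.8²
  = 6.1852 · 968 / 60.84
  = 98.41
Adjust for 69% response: 98.41 / 0.69 = 142.62.
Round up → n = 143 per group.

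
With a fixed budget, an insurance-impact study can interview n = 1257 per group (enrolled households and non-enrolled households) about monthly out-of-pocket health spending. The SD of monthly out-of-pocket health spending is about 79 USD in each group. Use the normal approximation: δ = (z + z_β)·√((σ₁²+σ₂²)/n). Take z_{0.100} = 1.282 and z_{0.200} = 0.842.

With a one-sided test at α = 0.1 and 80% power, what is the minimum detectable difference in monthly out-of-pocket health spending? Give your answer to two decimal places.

δ = (z_α + z_β) · √((σ₁²+σ₂²)/n)
  = (1.282 + 0.842) · √(12482/1257)
  = 2.124 · √9.93
  = 2.124 · 3.1512
  = 6.6931

Minimum detectable difference ≈ 6.69 USD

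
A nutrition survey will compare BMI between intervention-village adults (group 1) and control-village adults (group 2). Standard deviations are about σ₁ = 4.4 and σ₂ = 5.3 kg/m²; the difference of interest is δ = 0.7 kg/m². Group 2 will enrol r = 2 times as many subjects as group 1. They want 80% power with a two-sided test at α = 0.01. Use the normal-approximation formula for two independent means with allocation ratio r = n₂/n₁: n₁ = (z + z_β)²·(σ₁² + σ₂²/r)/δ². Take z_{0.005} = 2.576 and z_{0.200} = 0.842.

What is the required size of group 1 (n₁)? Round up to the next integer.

n₁ = 797

n₁ = (z_{α/2} + z_β)² · (σ₁² + σ₂²/r) / δ²
   = (2.576 + 0.842)² · (4.4² + 5.3²/2) / 0.7²
   = 11.6827 · (19.36 + 14.045) / 0.49
   = 11.6827 · 33.405 / 0.49
   = 796.45
Round up → n₁ = 797; n₂ = r·n₁ = 2 × 797 = 1594.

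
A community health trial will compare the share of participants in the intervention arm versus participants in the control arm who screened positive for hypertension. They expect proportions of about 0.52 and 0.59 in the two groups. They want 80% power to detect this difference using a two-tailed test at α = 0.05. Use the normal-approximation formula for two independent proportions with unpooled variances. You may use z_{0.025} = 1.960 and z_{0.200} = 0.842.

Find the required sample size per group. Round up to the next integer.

n = 788 per group

n = (z_{α/2} + z_β)² · [p₁(1−p₁) + p₂(1−p₂)] / (p₁ − p₂)²
  = (1.960 + 0.842)² · (0.52·0.48 + 0.59·0.41) / (-0.07)²
  = (2.802)² · (0.2496 + 0.2419) / 0.0049
  = 7.8512 · 0.4915 / 0.0049
  = 787.52
Round up → n = 788 per group.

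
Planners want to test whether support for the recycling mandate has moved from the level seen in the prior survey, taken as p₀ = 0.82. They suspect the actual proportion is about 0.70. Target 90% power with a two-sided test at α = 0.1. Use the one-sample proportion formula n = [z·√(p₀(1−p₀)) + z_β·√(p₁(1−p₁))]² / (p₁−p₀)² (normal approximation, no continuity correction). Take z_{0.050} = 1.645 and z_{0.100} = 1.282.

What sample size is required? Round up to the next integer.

n = 104

n = [z_{α/2}·√(p₀q₀) + z_β·√(p₁q₁)]² / (p₁ − p₀)²
  = [1.645·√(0.82·0.18) + 1.282·√(0.70·0.30)]² / (-0.12)²
  = [1.645·0.3842 + 1.282·0.4583]² / 0.0144
  = [1.2195]² / 0.0144
  = 103.27
Round up → n = 104.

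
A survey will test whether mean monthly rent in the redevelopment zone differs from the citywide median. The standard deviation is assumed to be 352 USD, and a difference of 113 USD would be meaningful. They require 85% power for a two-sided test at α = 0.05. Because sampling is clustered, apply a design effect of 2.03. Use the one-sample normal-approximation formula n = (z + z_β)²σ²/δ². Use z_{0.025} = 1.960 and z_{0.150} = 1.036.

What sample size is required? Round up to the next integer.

n = 177

n = (z_{α/2} + z_β)² · σ² / δ²
  = (1.960 + 1.036)² · 352² / 113²
  = 8.9760 · 123904 / 12769
  = 87.10
Design effect: 2.03 × 87.10 = 176.81.
Round up → n = 177.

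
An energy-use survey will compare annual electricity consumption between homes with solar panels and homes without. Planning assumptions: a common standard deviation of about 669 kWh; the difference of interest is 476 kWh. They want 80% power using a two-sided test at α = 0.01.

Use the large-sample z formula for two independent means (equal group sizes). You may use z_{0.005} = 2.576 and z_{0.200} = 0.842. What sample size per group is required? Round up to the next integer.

n = 47 per group

n = (z_{α/2} + z_β)² · (σ₁² + σ₂²) / δ²
  = (2.576 + 0.842)² · (2·669² = 895122) / 476²
  = 11.6827 · 895122 / 226576
  = 46.15
Round up → n = 47 per group.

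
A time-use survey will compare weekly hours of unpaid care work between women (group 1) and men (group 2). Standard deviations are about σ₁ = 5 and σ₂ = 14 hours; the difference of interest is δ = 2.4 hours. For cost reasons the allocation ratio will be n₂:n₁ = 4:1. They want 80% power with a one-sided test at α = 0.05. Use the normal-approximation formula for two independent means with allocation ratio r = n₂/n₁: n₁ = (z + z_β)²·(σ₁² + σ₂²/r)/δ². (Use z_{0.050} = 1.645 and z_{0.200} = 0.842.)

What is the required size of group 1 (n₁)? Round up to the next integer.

n₁ = (z_α + z_β)² · (σ₁² + σ₂²/r) / δ²
   = (1.645 + 0.842)² · (5² + 14²/4) / 2.4²
   = 6.1852 · (25 + 49) / 5.76
   = 6.1852 · 74 / 5.76
   = 79.46
Round up → n₁ = 80; n₂ = r·n₁ = 4 × 80 = 320.

n₁ = 80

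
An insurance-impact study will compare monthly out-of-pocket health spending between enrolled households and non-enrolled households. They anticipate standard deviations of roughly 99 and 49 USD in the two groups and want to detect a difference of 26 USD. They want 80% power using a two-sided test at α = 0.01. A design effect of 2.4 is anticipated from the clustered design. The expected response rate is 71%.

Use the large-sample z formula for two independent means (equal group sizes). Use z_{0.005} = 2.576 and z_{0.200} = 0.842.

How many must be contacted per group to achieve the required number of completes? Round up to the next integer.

n = 713 per group

n = (z_{α/2} + z_β)² · (σ₁² + σ₂²) / δ²
  = (2.576 + 0.842)² · (99² + 49² = 12202) / 26²
  = 11.6827 · 12202 / 676
  = 210.88
Design effect: 2.4 × 210.88 = 506.10.
Adjust for 71% response: 506.10 / 0.71 = 712.82.
Round up → n = 713 per group.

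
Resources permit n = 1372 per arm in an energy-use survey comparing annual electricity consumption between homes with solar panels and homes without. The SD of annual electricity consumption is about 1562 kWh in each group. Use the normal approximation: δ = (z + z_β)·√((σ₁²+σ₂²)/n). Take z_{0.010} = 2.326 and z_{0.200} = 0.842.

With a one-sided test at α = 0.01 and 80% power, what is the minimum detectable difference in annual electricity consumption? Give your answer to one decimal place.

Minimum detectable difference ≈ 188.9 kWh

δ = (z_α + z_β) · √((σ₁²+σ₂²)/n)
  = (2.326 + 0.842) · √(4879688/1372)
  = 3.168 · √3556.6
  = 3.168 · 59.6374
  = 188.9314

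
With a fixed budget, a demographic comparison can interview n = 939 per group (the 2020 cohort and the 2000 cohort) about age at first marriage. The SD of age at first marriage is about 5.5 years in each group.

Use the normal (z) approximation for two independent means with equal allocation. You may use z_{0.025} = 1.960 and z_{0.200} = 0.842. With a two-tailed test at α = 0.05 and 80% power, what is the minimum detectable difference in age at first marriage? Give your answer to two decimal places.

Minimum detectable difference ≈ 0.71 years

δ = (z_{α/2} + z_β) · √((σ₁²+σ₂²)/n)
  = (1.960 + 0.842) · √(60.5/939)
  = 2.802 · √0.06443
  = 2.802 · 0.2538
  = 0.7112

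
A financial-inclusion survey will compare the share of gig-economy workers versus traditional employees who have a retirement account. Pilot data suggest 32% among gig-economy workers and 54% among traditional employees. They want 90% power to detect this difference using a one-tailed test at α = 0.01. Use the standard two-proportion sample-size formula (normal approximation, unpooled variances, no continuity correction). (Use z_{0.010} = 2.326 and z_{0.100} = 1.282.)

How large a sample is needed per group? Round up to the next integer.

n = (z_α + z_β)² · [p₁(1−p₁) + p₂(1−p₂)] / (p₁ − p₂)²
  = (2.326 + 1.282)² · (0.32·0.68 + 0.54·0.46) / (-0.22)²
  = (3.608)² · (0.2176 + 0.2484) / 0.0484
  = 13.0177 · 0.4660 / 0.0484
  = 125.34
Round up → n = 126 per group.

n = 126 per group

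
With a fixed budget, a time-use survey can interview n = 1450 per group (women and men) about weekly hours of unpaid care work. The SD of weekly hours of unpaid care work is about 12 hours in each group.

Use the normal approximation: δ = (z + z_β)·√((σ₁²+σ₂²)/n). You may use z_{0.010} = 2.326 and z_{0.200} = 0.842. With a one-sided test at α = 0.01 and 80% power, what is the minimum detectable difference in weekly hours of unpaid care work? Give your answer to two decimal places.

Minimum detectable difference ≈ 1.41 hours

δ = (z_α + z_β) · √((σ₁²+σ₂²)/n)
  = (2.326 + 0.842) · √(288/1450)
  = 3.168 · √0.19862
  = 3.168 · 0.4457
  = 1.4119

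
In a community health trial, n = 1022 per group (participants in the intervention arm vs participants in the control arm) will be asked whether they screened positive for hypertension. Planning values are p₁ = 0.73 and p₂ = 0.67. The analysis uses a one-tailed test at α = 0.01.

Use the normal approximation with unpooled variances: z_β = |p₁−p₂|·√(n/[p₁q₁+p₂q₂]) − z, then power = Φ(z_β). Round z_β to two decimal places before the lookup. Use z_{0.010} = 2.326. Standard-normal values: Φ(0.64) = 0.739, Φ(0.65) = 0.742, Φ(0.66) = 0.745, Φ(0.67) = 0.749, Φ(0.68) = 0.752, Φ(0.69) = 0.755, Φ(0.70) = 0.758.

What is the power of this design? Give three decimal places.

z_β = |p₁−p₂|·√(n/[p₁q₁+p₂q₂]) − z_α
    = 0.06 · √(1022/0.4182) − 2.326
    = 0.06 · 49.4349 − 2.326
    = 2.9661 − 2.326 = 0.6401 → 0.64
Power = Φ(0.64) = 0.739.

Power ≈ 0.739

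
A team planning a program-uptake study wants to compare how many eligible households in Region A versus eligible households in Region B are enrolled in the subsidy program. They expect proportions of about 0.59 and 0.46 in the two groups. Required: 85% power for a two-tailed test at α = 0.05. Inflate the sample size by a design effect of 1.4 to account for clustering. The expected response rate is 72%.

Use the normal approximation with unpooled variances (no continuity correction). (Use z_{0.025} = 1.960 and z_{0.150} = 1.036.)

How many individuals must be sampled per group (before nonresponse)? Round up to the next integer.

n = (z_{α/2} + z_β)² · [p₁(1−p₁) + p₂(1−p₂)] / (p₁ − p₂)²
  = (1.960 + 1.036)² · (0.59·0.41 + 0.46·0.54) / (0.13)²
  = (2.996)² · (0.2419 + 0.2484) / 0.0169
  = 8.9760 · 0.4903 / 0.0169
  = 260.41
Design effect: 1.4 × 260.41 = 364.57.
Adjust for 72% response: 364.57 / 0.72 = 506.35.
Round up → n = 507 per group.

n = 507 per group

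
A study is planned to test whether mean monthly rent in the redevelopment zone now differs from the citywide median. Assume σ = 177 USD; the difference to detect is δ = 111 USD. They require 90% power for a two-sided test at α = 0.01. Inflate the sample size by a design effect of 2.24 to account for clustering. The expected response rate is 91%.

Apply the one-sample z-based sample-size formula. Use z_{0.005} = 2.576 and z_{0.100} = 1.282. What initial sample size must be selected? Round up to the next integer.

n = 94

n = (z_{α/2} + z_β)² · σ² / δ²
  = (2.576 + 1.282)² · 177² / 111²
  = 14.8842 · 31329 / 12321
  = 37.85
Design effect: 2.24 × 37.85 = 84.78.
Adjust for 91% response: 84.78 / 0.91 = 93.16.
Round up → n = 94.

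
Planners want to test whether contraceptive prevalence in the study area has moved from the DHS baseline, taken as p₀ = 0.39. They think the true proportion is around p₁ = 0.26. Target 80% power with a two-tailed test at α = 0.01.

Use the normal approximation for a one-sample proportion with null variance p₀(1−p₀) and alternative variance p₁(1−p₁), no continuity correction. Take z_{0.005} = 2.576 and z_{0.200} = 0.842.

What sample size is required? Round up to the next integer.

n = [z_{α/2}·√(p₀q₀) + z_β·√(p₁q₁)]² / (p₁ − p₀)²
  = [2.576·√(0.39·0.61) + 0.842·√(0.26·0.74)]² / (-0.13)²
  = [2.576·0.4877 + 0.842·0.4386]² / 0.0169
  = [1.6258]² / 0.0169
  = 156.40
Round up → n = 157.

n = 157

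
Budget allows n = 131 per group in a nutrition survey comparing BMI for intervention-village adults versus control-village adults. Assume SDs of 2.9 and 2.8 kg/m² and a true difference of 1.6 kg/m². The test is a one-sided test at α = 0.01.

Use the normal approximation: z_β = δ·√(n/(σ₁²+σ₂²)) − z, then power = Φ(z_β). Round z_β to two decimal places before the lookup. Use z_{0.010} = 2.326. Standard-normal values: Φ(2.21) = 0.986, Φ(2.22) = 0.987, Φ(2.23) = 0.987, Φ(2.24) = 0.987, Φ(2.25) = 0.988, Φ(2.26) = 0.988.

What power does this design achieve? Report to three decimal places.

Power ≈ 0.987

z_β = δ·√(n/(σ₁²+σ₂²)) − z_α
    = 1.6 · √(131/16.25) − 2.326
    = 1.6 · 2.83928 − 2.326
    = 4.5429 − 2.326 = 2.2169 → 2.22
Power = Φ(2.22) = 0.987.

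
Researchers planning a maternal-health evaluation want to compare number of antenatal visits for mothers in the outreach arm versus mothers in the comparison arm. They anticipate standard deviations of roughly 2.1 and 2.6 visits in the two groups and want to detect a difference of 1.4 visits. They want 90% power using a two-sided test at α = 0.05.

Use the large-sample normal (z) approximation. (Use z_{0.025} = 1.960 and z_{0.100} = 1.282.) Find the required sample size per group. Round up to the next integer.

n = (z_{α/2} + z_β)² · (σ₁² + σ₂²) / δ²
  = (1.960 + 1.282)² · (2.1² + 2.6² = 11.17) / 1.4²
  = 10.5106 · 11.17 / 1.96
  = 59.90
Round up → n = 60 per group.

n = 60 per group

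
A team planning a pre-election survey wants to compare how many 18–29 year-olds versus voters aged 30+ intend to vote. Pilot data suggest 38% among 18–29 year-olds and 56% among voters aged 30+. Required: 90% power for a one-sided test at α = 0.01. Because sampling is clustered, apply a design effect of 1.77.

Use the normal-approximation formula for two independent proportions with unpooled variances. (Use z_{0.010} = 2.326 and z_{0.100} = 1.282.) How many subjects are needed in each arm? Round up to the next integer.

n = (z_α + z_β)² · [p₁(1−p₁) + p₂(1−p₂)] / (p₁ − p₂)²
  = (2.326 + 1.282)² · (0.38·0.62 + 0.56·0.44) / (-0.18)²
  = (3.608)² · (0.2356 + 0.2464) / 0.0324
  = 13.0177 · 0.4820 / 0.0324
  = 193.66
Design effect: 1.77 × 193.66 = 342.77.
Round up → n = 343 per group.

n = 343 per group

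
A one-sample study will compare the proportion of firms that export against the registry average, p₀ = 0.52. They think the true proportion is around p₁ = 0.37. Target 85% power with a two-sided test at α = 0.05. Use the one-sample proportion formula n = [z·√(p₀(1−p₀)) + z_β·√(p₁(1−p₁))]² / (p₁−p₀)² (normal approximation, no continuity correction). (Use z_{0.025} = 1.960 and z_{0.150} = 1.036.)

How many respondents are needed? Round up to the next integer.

n = 98

n = [z_{α/2}·√(p₀q₀) + z_β·√(p₁q₁)]² / (p₁ − p₀)²
  = [1.960·√(0.52·0.48) + 1.036·√(0.37·0.63)]² / (-0.15)²
  = [1.960·0.4996 + 1.036·0.4828]² / 0.0225
  = [1.4794]² / 0.0225
  = 97.27
Round up → n = 98.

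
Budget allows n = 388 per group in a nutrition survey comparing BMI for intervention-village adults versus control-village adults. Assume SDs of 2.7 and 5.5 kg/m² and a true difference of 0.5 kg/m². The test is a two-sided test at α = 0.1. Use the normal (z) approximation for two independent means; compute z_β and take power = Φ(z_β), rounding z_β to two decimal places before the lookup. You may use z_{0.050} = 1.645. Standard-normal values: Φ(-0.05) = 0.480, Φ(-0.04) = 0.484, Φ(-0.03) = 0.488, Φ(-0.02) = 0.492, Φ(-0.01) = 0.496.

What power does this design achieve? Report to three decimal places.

Power ≈ 0.484

z_β = δ·√(n/(σ₁²+σ₂²)) − z_{α/2}
    = 0.5 · √(388/37.54) − 1.645
    = 0.5 · 3.21491 − 1.645
    = 1.6075 − 1.645 = -0.0375 → -0.04
Power = Φ(-0.04) = 0.484.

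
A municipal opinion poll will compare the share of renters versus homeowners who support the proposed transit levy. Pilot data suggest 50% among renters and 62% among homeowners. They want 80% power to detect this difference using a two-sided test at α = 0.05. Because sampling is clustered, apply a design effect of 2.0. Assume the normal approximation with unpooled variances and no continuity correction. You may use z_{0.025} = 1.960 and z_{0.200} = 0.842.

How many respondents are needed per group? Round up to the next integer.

n = 530 per group

n = (z_{α/2} + z_β)² · [p₁(1−p₁) + p₂(1−p₂)] / (p₁ − p₂)²
  = (1.960 + 0.842)² · (0.50·0.50 + 0.62·0.38) / (-0.12)²
  = (2.802)² · (0.2500 + 0.2356) / 0.0144
  = 7.8512 · 0.4856 / 0.0144
  = 264.76
Design effect: 2.0 × 264.76 = 529.52.
Round up → n = 530 per group.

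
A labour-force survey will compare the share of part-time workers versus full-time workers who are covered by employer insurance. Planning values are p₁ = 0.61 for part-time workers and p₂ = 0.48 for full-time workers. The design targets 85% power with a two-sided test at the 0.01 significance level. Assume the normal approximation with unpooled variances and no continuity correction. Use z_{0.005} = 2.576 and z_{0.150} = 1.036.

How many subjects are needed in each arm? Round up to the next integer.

n = (z_{α/2} + z_β)² · [p₁(1−p₁) + p₂(1−p₂)] / (p₁ − p₂)²
  = (2.576 + 1.036)² · (0.61·0.39 + 0.48·0.52) / (0.13)²
  = (3.612)² · (0.2379 + 0.2496) / 0.0169
  = 13.0465 · 0.4875 / 0.0169
  = 376.34
Round up → n = 377 per group.

n = 377 per group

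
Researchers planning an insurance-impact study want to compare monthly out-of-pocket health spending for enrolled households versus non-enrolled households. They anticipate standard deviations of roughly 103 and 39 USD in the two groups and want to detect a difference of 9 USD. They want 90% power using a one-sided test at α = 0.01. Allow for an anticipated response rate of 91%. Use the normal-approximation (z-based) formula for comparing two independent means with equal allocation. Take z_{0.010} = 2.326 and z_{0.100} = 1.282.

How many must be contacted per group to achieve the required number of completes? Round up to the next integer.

n = (z_α + z_β)² · (σ₁² + σ₂²) / δ²
  = (2.326 + 1.282)² · (103² + 39² = 12130) / 9²
  = 13.0177 · 12130 / 81
  = 1949.44
Adjust for 91% response: 1949.44 / 0.91 = 2142.24.
Round up → n = 2143 per group.

n = 2143 per group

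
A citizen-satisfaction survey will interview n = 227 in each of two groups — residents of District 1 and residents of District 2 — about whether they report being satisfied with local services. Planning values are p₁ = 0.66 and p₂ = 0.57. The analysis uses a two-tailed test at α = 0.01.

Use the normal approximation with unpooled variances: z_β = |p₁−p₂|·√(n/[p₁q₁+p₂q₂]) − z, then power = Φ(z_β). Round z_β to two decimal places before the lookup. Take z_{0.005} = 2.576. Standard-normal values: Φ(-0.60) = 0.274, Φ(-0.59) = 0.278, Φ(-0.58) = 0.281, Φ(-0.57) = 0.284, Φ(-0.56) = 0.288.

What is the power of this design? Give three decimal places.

Power ≈ 0.274

z_β = |p₁−p₂|·√(n/[p₁q₁+p₂q₂]) − z_{α/2}
    = 0.09 · √(227/0.4695) − 2.576
    = 0.09 · 21.9885 − 2.576
    = 1.9790 − 2.576 = -0.5970 → -0.60
Power = Φ(-0.60) = 0.274.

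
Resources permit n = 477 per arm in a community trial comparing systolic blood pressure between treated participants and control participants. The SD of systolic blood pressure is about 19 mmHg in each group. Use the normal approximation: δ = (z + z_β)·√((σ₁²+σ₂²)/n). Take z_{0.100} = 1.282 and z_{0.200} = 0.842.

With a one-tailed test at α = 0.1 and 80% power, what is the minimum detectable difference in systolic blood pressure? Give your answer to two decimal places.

δ = (z_α + z_β) · √((σ₁²+σ₂²)/n)
  = (1.282 + 0.842) · √(722/477)
  = 2.124 · √1.5136
  = 2.124 · 1.2303
  = 2.6131

Minimum detectable difference ≈ 2.61 mmHg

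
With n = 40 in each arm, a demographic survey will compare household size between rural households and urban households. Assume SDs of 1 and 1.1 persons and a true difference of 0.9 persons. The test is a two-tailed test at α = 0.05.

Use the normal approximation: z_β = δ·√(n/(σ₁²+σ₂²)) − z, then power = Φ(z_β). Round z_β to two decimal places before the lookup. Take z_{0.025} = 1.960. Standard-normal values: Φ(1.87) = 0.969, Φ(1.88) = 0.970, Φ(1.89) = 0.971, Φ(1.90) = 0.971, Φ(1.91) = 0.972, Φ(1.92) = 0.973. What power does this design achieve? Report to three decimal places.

Power ≈ 0.969

z_β = δ·√(n/(σ₁²+σ₂²)) − z_{α/2}
    = 0.9 · √(40/2.21) − 1.960
    = 0.9 · 4.25436 − 1.960
    = 3.8289 − 1.960 = 1.8689 → 1.87
Power = Φ(1.87) = 0.969.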